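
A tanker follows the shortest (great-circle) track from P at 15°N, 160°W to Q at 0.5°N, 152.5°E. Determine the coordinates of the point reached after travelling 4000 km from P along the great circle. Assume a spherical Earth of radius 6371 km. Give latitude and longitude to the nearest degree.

≈ 5°N, 165°E

The haversine formula gives a central angle δ ≈ 0.857 rad (49.1°) between the endpoints. The total great-circle distance is δ·R ≈ 0.857 × 6371 ≈ 5459 km, so the target fraction is f = 4000/5459 ≈ 0.733.
Interpolate at f ≈ 0.733 with slerp weights a = sin((1−f)δ)/sin δ ≈ 0.300, b = sin(fδ)/sin δ ≈ 0.777.
p = a·p₁ + b·p₂ ≈ (-0.962, 0.260, 0.085); φ = arcsin(p_z) ≈ 4.85°, λ = atan2(p_y, p_x) ≈ 164.90°.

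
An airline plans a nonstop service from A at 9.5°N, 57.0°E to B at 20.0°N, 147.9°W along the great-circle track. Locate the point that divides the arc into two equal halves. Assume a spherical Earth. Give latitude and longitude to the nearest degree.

≈ 51°N, 128°E

From cos δ = sin φ₁ sin φ₂ + cos φ₁ cos φ₂ cos Δλ, the central angle is δ ≈ 2.472 rad (141.6°).
Interpolate at f = 1/2 with slerp weights a = sin((1−f)δ)/sin δ ≈ 1.522, b = sin(fδ)/sin δ ≈ 1.522.
p = a·p₁ + b·p₂ ≈ (-0.394, 0.499, 0.772); φ = arcsin(p_z) ≈ 50.52°, λ = atan2(p_y, p_x) ≈ 128.30°.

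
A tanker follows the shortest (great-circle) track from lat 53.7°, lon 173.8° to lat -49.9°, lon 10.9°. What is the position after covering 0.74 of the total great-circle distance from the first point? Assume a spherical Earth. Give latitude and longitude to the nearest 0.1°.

Convert each endpoint to a unit vector on the sphere (x = cos φ cos λ, y = cos φ sin λ, z = sin φ).
The central angle between the endpoints is δ = arccos(p₁·p₂) ≈ 2.946 rad (168.8°).
Interpolate at f = 0.74 with slerp weights a = sin((1−f)δ)/sin δ ≈ 3.568, b = sin(fδ)/sin δ ≈ 4.221.
p = a·p₁ + b·p₂ ≈ (0.570, 0.742, -0.353); φ = arcsin(p_z) ≈ -20.67°, λ = atan2(p_y, p_x) ≈ 52.49°.

≈ lat -20.7°, lon 52.5°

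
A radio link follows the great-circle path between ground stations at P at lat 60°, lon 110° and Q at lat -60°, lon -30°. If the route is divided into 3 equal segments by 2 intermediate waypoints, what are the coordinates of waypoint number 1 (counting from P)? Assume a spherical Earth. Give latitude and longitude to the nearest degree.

Convert each endpoint to a unit vector on the sphere (x = cos φ cos λ, y = cos φ sin λ, z = sin φ).
The central angle between the endpoints is δ = arccos(p₁·p₂) ≈ 2.798 rad (160.3°).
Interpolate at f = 1/3 with slerp weights a = sin((1−f)δ)/sin δ ≈ 2.840, b = sin(fδ)/sin δ ≈ 2.383.
p = a·p₁ + b·p₂ ≈ (0.546, 0.738, 0.395); φ = arcsin(p_z) ≈ 23.28°, λ = atan2(p_y, p_x) ≈ 53.50°.

≈ lat 23°, lon 53°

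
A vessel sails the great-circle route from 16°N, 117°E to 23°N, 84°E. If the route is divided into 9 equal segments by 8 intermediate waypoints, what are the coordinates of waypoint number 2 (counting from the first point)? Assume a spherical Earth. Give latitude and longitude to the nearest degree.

Convert each endpoint to a unit vector on the sphere (x = cos φ cos λ, y = cos φ sin λ, z = sin φ).
The central angle between the endpoints is δ = arccos(p₁·p₂) ≈ 0.555 rad (31.8°).
Interpolate at f = 2/9 with slerp weights a = sin((1−f)δ)/sin δ ≈ 0.794, b = sin(fδ)/sin δ ≈ 0.233.
p = a·p₁ + b·p₂ ≈ (-0.324, 0.894, 0.310); φ = arcsin(p_z) ≈ 18.06°, λ = atan2(p_y, p_x) ≈ 109.93°.

≈ 18°N, 110°E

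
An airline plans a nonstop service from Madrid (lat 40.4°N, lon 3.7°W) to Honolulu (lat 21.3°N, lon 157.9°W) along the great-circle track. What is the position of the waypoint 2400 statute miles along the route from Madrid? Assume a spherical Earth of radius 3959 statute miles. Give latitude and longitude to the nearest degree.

From cos δ = sin φ₁ sin φ₂ + cos φ₁ cos φ₂ cos Δλ, the central angle is δ ≈ 1.986 rad (113.8°). The total great-circle distance is δ·R ≈ 1.986 × 3959 ≈ 7863 mi, so the target fraction is f = 2400/7863 ≈ 0.305.
Interpolate at f ≈ 0.305 with slerp weights a = sin((1−f)δ)/sin δ ≈ 1.073, b = sin(fδ)/sin δ ≈ 0.623.
p = a·p₁ + b·p₂ ≈ (0.278, -0.271, 0.922); φ = arcsin(p_z) ≈ 67.16°, λ = atan2(p_y, p_x) ≈ -44.28°.

≈ lat 67°N, lon 44°W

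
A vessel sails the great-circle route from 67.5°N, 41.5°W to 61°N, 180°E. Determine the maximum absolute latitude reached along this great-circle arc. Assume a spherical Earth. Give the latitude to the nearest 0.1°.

≈ 80.5°N

The great circle lies in the plane with unit normal n̂ = (p₁ × p₂)/|p₁ × p₂|.
Here n̂_z ≈ -0.165; the vertex latitude is φ_max = arccos|n̂_z| ≈ 80.5°.
Check via Clairaut: cos φ_max = |cos φ₁| · sin C = cos(67.5°)·sin(25.6°) ≈ 0.165, again giving ≈ 80.5°.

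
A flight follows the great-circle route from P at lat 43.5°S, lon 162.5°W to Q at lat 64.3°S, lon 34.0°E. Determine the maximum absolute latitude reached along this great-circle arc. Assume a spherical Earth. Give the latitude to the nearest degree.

The great circle lies in the plane with unit normal n̂ = (p₁ × p₂)/|p₁ × p₂|.
Here n̂_z ≈ -0.094; the vertex latitude is φ_max = arccos|n̂_z| ≈ 84.6°.
Check via Clairaut: cos φ_max = |cos φ₁| · sin C = cos(43.5°)·sin(172.5°) ≈ 0.094, again giving ≈ 84.6°.

≈ 85°S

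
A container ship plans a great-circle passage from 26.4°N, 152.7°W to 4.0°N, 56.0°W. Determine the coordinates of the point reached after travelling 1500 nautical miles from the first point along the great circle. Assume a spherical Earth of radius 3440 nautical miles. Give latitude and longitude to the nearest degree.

From cos δ = sin φ₁ sin φ₂ + cos φ₁ cos φ₂ cos Δλ, the central angle is δ ≈ 1.644 rad (94.2°). The total great-circle distance is δ·R ≈ 1.644 × 3440 ≈ 5656 nmi, so the target fraction is f = 1500/5656 ≈ 0.265.
Interpolate at f ≈ 0.265 with slerp weights a = sin((1−f)δ)/sin δ ≈ 0.937, b = sin(fδ)/sin δ ≈ 0.423.
p = a·p₁ + b·p₂ ≈ (-0.510, -0.735, 0.446); φ = arcsin(p_z) ≈ 26.51°, λ = atan2(p_y, p_x) ≈ -124.74°.

≈ 27°N, 125°W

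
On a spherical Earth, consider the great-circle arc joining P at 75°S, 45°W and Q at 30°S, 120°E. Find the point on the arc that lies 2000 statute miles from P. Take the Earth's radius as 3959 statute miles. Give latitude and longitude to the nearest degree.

Convert each endpoint to a unit vector on the sphere (x = cos φ cos λ, y = cos φ sin λ, z = sin φ).
The central angle between the endpoints is δ = arccos(p₁·p₂) ≈ 1.301 rad (74.5°). The total great-circle distance is δ·R ≈ 1.301 × 3959 ≈ 5151 mi, so the target fraction is f = 2000/5151 ≈ 0.388.
Interpolate at f ≈ 0.388 with slerp weights a = sin((1−f)δ)/sin δ ≈ 0.741, b = sin(fδ)/sin δ ≈ 0.502.
p = a·p₁ + b·p₂ ≈ (-0.082, 0.241, -0.967); φ = arcsin(p_z) ≈ -75.26°, λ = atan2(p_y, p_x) ≈ 108.74°.

≈ 75°S, 109°E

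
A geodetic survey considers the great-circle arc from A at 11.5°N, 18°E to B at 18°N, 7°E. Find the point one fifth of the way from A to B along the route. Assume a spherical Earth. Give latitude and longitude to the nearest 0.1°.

Convert each endpoint to a unit vector on the sphere (x = cos φ cos λ, y = cos φ sin λ, z = sin φ).
The central angle between the endpoints is δ = arccos(p₁·p₂) ≈ 0.217 rad (12.5°).
Interpolate at f = 1/5 with slerp weights a = sin((1−f)δ)/sin δ ≈ 0.802, b = sin(fδ)/sin δ ≈ 0.202.
p = a·p₁ + b·p₂ ≈ (0.938, 0.266, 0.222); φ = arcsin(p_z) ≈ 12.84°, λ = atan2(p_y, p_x) ≈ 15.85°.

≈ 12.8°N, 15.9°E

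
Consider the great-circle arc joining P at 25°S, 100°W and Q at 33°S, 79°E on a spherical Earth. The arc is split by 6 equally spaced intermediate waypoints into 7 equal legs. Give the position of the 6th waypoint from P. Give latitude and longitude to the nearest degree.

≈ 50°S, 78°E

Convert each endpoint to a unit vector on the sphere (x = cos φ cos λ, y = cos φ sin λ, z = sin φ).
The central angle between the endpoints is δ = arccos(p₁·p₂) ≈ 2.129 rad (122.0°).
Interpolate at f = 6/7 with slerp weights a = sin((1−f)δ)/sin δ ≈ 0.353, b = sin(fδ)/sin δ ≈ 1.141.
p = a·p₁ + b·p₂ ≈ (0.127, 0.624, -0.771); φ = arcsin(p_z) ≈ -50.42°, λ = atan2(p_y, p_x) ≈ 78.50°.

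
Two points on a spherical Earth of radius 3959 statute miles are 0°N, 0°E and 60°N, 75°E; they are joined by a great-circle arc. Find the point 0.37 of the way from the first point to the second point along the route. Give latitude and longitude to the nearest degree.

≈ 26°N, 16°E

Convert each endpoint to a unit vector on the sphere (x = cos φ cos λ, y = cos φ sin λ, z = sin φ).
The central angle between the endpoints is δ = arccos(p₁·p₂) ≈ 1.441 rad (82.6°).
Interpolate at f = 0.37 with slerp weights a = sin((1−f)δ)/sin δ ≈ 0.795, b = sin(fδ)/sin δ ≈ 0.513.
p = a·p₁ + b·p₂ ≈ (0.861, 0.248, 0.444); φ = arcsin(p_z) ≈ 26.35°, λ = atan2(p_y, p_x) ≈ 16.04°.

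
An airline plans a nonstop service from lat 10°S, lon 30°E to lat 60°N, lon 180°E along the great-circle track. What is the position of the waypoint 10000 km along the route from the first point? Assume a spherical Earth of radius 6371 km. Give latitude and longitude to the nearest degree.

Convert each endpoint to a unit vector on the sphere (x = cos φ cos λ, y = cos φ sin λ, z = sin φ).
The central angle between the endpoints is δ = arccos(p₁·p₂) ≈ 2.186 rad (125.2°). The total great-circle distance is δ·R ≈ 2.186 × 6371 ≈ 13925 km, so the target fraction is f = 10000/13925 ≈ 0.718.
Interpolate at f ≈ 0.718 with slerp weights a = sin((1−f)δ)/sin δ ≈ 0.707, b = sin(fδ)/sin δ ≈ 1.224.
p = a·p₁ + b·p₂ ≈ (-0.009, 0.348, 0.937); φ = arcsin(p_z) ≈ 69.61°, λ = atan2(p_y, p_x) ≈ 91.45°.

≈ lat 70°N, lon 91°E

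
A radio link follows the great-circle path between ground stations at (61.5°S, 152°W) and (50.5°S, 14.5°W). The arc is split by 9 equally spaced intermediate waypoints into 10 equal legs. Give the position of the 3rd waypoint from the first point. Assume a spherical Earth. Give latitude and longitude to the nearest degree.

≈ (75°S, 114°W)

Convert each endpoint to a unit vector on the sphere (x = cos φ cos λ, y = cos φ sin λ, z = sin φ).
The central angle between the endpoints is δ = arccos(p₁·p₂) ≈ 1.099 rad (63.0°).
Interpolate at f = 3/10 with slerp weights a = sin((1−f)δ)/sin δ ≈ 0.781, b = sin(fδ)/sin δ ≈ 0.363.
p = a·p₁ + b·p₂ ≈ (-0.105, -0.233, -0.967); φ = arcsin(p_z) ≈ -75.20°, λ = atan2(p_y, p_x) ≈ -114.31°.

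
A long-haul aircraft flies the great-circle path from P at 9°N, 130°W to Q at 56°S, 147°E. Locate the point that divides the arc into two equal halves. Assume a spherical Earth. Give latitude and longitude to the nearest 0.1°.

The haversine formula gives a central angle δ ≈ 1.633 rad (93.6°) between the endpoints.
Interpolate at f = 1/2 with slerp weights a = sin((1−f)δ)/sin δ ≈ 0.730, b = sin(fδ)/sin δ ≈ 0.730.
p = a·p₁ + b·p₂ ≈ (-0.806, -0.330, -0.491); φ = arcsin(p_z) ≈ -29.42°, λ = atan2(p_y, p_x) ≈ -157.73°.

≈ 29.4°S, 157.7°W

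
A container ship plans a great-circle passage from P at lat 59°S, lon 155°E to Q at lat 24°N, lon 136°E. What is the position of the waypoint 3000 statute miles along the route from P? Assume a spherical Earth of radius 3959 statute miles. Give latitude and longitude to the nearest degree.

≈ lat 17°S, lon 143°E

Write both endpoints as unit vectors p₁, p₂ with components (cos φ cos λ, cos φ sin λ, sin φ).
The central angle between the endpoints is δ = arccos(p₁·p₂) ≈ 1.474 rad (84.5°). The total great-circle distance is δ·R ≈ 1.474 × 3959 ≈ 5837 mi, so the target fraction is f = 3000/5837 ≈ 0.514.
Interpolate at f ≈ 0.514 with slerp weights a = sin((1−f)δ)/sin δ ≈ 0.660, b = sin(fδ)/sin δ ≈ 0.691.
p = a·p₁ + b·p₂ ≈ (-0.762, 0.582, -0.285); φ = arcsin(p_z) ≈ -16.55°, λ = atan2(p_y, p_x) ≈ 142.63°.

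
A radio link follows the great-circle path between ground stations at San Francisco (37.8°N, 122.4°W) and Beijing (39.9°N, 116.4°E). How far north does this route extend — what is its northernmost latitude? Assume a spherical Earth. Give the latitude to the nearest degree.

The great circle lies in the plane with unit normal n̂ = (p₁ × p₂)/|p₁ × p₂|.
Here n̂_z ≈ -0.520; the vertex latitude is φ_max = arccos|n̂_z| ≈ 58.7°.

≈ 59°N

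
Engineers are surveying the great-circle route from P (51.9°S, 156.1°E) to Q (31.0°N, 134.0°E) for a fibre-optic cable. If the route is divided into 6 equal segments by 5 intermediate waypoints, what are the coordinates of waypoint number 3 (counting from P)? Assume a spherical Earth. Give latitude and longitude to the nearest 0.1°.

≈ (10.6°S, 143.2°E)

Convert each endpoint to a unit vector on the sphere (x = cos φ cos λ, y = cos φ sin λ, z = sin φ).
The central angle between the endpoints is δ = arccos(p₁·p₂) ≈ 1.486 rad (85.1°).
Interpolate at f = 3/6 with slerp weights a = sin((1−f)δ)/sin δ ≈ 0.679, b = sin(fδ)/sin δ ≈ 0.679.
p = a·p₁ + b·p₂ ≈ (-0.787, 0.588, -0.185); φ = arcsin(p_z) ≈ -10.64°, λ = atan2(p_y, p_x) ≈ 143.23°.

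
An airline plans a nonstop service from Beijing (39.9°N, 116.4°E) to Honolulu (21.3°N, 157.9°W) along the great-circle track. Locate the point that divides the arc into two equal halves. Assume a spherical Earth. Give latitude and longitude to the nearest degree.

≈ (39°N, 164°E)

Convert each endpoint to a unit vector on the sphere (x = cos φ cos λ, y = cos φ sin λ, z = sin φ).
The central angle between the endpoints is δ = arccos(p₁·p₂) ≈ 1.280 rad (73.3°).
Interpolate at f = 1/2 with slerp weights a = sin((1−f)δ)/sin δ ≈ 0.623, b = sin(fδ)/sin δ ≈ 0.623.
p = a·p₁ + b·p₂ ≈ (-0.751, 0.210, 0.626); φ = arcsin(p_z) ≈ 38.78°, λ = atan2(p_y, p_x) ≈ 164.38°.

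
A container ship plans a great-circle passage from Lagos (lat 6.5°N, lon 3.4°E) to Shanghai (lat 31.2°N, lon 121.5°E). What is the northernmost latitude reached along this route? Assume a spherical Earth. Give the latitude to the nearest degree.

≈ 37°N

The great circle lies in the plane with unit normal n̂ = (p₁ × p₂)/|p₁ × p₂|.
Here n̂_z ≈ +0.798; the vertex latitude is φ_max = arccos|n̂_z| ≈ 37.1°.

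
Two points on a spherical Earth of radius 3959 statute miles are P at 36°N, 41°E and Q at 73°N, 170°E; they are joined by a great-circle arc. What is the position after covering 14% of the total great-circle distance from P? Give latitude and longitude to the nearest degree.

From cos δ = sin φ₁ sin φ₂ + cos φ₁ cos φ₂ cos Δλ, the central angle is δ ≈ 1.145 rad (65.6°).
Interpolate at f = 0.14 with slerp weights a = sin((1−f)δ)/sin δ ≈ 0.915, b = sin(fδ)/sin δ ≈ 0.175.
p = a·p₁ + b·p₂ ≈ (0.508, 0.494, 0.705); φ = arcsin(p_z) ≈ 44.85°, λ = atan2(p_y, p_x) ≈ 44.22°.

≈ 45°N, 44°E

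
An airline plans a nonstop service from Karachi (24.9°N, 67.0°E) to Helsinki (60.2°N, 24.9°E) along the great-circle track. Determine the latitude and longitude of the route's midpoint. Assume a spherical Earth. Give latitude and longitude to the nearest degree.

≈ 44°N, 52°E

Convert each endpoint to a unit vector on the sphere (x = cos φ cos λ, y = cos φ sin λ, z = sin φ).
The central angle between the endpoints is δ = arccos(p₁·p₂) ≈ 0.796 rad (45.6°).
Interpolate at f = 1/2 with slerp weights a = sin((1−f)δ)/sin δ ≈ 0.542, b = sin(fδ)/sin δ ≈ 0.542.
p = a·p₁ + b·p₂ ≈ (0.437, 0.566, 0.699); φ = arcsin(p_z) ≈ 44.35°, λ = atan2(p_y, p_x) ≈ 52.36°.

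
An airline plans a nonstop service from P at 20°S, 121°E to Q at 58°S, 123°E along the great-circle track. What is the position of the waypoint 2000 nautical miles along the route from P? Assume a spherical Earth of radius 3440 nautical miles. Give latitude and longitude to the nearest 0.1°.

≈ 53.3°S, 122.6°E

Convert each endpoint to a unit vector on the sphere (x = cos φ cos λ, y = cos φ sin λ, z = sin φ).
The central angle between the endpoints is δ = arccos(p₁·p₂) ≈ 0.664 rad (38.0°). The total great-circle distance is δ·R ≈ 0.664 × 3440 ≈ 2283 nmi, so the target fraction is f = 2000/2283 ≈ 0.876.
Interpolate at f ≈ 0.876 with slerp weights a = sin((1−f)δ)/sin δ ≈ 0.133, b = sin(fδ)/sin δ ≈ 0.891.
p = a·p₁ + b·p₂ ≈ (-0.322, 0.504, -0.802); φ = arcsin(p_z) ≈ -53.29°, λ = atan2(p_y, p_x) ≈ 122.58°.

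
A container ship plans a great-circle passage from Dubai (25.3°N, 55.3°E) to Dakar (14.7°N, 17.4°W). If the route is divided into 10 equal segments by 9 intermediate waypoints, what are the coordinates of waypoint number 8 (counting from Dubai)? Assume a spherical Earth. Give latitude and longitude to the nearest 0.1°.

≈ (19.4°N, 3.9°W)

Convert each endpoint to a unit vector on the sphere (x = cos φ cos λ, y = cos φ sin λ, z = sin φ).
The central angle between the endpoints is δ = arccos(p₁·p₂) ≈ 1.193 rad (68.4°).
Interpolate at f = 8/10 with slerp weights a = sin((1−f)δ)/sin δ ≈ 0.254, b = sin(fδ)/sin δ ≈ 0.878.
p = a·p₁ + b·p₂ ≈ (0.941, -0.065, 0.331); φ = arcsin(p_z) ≈ 19.36°, λ = atan2(p_y, p_x) ≈ -3.95°.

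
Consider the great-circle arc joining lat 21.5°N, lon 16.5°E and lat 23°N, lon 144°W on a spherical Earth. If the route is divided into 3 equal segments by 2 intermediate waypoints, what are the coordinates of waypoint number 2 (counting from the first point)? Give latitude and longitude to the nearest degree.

≈ lat 60°N, lon 109°W

From cos δ = sin φ₁ sin φ₂ + cos φ₁ cos φ₂ cos Δλ, the central angle is δ ≈ 2.297 rad (131.6°).
Interpolate at f = 2/3 with slerp weights a = sin((1−f)δ)/sin δ ≈ 0.927, b = sin(fδ)/sin δ ≈ 1.337.
p = a·p₁ + b·p₂ ≈ (-0.168, -0.478, 0.862); φ = arcsin(p_z) ≈ 59.54°, λ = atan2(p_y, p_x) ≈ -109.39°.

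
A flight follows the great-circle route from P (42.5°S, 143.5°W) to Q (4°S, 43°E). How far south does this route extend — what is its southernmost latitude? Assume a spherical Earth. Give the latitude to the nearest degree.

The great circle lies in the plane with unit normal n̂ = (p₁ × p₂)/|p₁ × p₂|.
Here n̂_z ≈ -0.114; the vertex latitude is φ_max = arccos|n̂_z| ≈ 83.4°.

≈ 83°S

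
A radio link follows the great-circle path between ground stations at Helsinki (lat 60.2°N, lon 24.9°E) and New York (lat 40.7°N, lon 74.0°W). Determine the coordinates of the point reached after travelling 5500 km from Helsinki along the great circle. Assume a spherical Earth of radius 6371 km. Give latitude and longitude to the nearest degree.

≈ lat 49°N, lon 65°W

From cos δ = sin φ₁ sin φ₂ + cos φ₁ cos φ₂ cos Δλ, the central angle is δ ≈ 1.038 rad (59.5°). The total great-circle distance is δ·R ≈ 1.038 × 6371 ≈ 6616 km, so the target fraction is f = 5500/6616 ≈ 0.831.
Interpolate at f ≈ 0.831 with slerp weights a = sin((1−f)δ)/sin δ ≈ 0.202, b = sin(fδ)/sin δ ≈ 0.882.
p = a·p₁ + b·p₂ ≈ (0.275, -0.600, 0.751); φ = arcsin(p_z) ≈ 48.65°, λ = atan2(p_y, p_x) ≈ -65.36°.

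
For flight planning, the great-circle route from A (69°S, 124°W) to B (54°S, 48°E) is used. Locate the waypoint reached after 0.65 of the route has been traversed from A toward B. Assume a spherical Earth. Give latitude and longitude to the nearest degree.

The haversine formula gives a central angle δ ≈ 0.992 rad (56.9°) between the endpoints.
Interpolate at f = 0.65 with slerp weights a = sin((1−f)δ)/sin δ ≈ 0.407, b = sin(fδ)/sin δ ≈ 0.718.
p = a·p₁ + b·p₂ ≈ (0.201, 0.193, -0.960); φ = arcsin(p_z) ≈ -73.83°, λ = atan2(p_y, p_x) ≈ 43.83°.

≈ (74°S, 44°E)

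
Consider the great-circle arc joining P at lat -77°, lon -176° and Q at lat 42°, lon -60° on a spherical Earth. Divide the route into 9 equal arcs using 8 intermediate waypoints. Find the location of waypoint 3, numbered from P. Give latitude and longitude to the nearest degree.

≈ lat -46°, lon -85°

From cos δ = sin φ₁ sin φ₂ + cos φ₁ cos φ₂ cos Δλ, the central angle is δ ≈ 2.382 rad (136.5°).
Interpolate at f = 3/9 with slerp weights a = sin((1−f)δ)/sin δ ≈ 1.452, b = sin(fδ)/sin δ ≈ 1.036.
p = a·p₁ + b·p₂ ≈ (0.059, -0.689, -0.722); φ = arcsin(p_z) ≈ -46.21°, λ = atan2(p_y, p_x) ≈ -85.11°.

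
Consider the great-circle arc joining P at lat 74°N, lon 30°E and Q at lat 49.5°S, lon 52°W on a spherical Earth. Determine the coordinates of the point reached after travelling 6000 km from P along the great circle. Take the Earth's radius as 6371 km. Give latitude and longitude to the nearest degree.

Write both endpoints as unit vectors p₁, p₂ with components (cos φ cos λ, cos φ sin λ, sin φ).
The central angle between the endpoints is δ = arccos(p₁·p₂) ≈ 2.355 rad (134.9°). The total great-circle distance is δ·R ≈ 2.355 × 6371 ≈ 15002 km, so the target fraction is f = 6000/15002 ≈ 0.400.
Interpolate at f ≈ 0.400 with slerp weights a = sin((1−f)δ)/sin δ ≈ 1.395, b = sin(fδ)/sin δ ≈ 1.142.
p = a·p₁ + b·p₂ ≈ (0.789, -0.392, 0.472); φ = arcsin(p_z) ≈ 28.18°, λ = atan2(p_y, p_x) ≈ -26.42°.

≈ lat 28°N, lon 26°W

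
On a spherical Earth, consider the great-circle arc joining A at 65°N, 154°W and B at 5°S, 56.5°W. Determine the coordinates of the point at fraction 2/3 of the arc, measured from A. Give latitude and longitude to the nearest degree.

≈ 24°N, 71°W

The haversine formula gives a central angle δ ≈ 1.705 rad (97.7°) between the endpoints.
Interpolate at f = 2/3 with slerp weights a = sin((1−f)δ)/sin δ ≈ 0.543, b = sin(fδ)/sin δ ≈ 0.916.
p = a·p₁ + b·p₂ ≈ (0.297, -0.861, 0.412); φ = arcsin(p_z) ≈ 24.36°, λ = atan2(p_y, p_x) ≈ -70.97°.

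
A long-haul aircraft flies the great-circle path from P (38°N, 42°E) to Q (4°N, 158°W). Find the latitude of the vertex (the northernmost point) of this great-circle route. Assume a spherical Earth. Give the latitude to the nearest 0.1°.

≈ 68.0°N

The great circle lies in the plane with unit normal n̂ = (p₁ × p₂)/|p₁ × p₂|.
Here n̂_z ≈ +0.374; the vertex latitude is φ_max = arccos|n̂_z| ≈ 68.0°.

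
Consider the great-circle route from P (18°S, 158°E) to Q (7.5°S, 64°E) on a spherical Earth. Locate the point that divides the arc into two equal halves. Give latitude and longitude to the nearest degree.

≈ (18°S, 110°E)

Write both endpoints as unit vectors p₁, p₂ with components (cos φ cos λ, cos φ sin λ, sin φ).
The central angle between the endpoints is δ = arccos(p₁·p₂) ≈ 1.596 rad (91.5°).
Interpolate at f = 1/2 with slerp weights a = sin((1−f)δ)/sin δ ≈ 0.716, b = sin(fδ)/sin δ ≈ 0.716.
p = a·p₁ + b·p₂ ≈ (-0.320, 0.893, -0.315); φ = arcsin(p_z) ≈ -18.35°, λ = atan2(p_y, p_x) ≈ 109.72°.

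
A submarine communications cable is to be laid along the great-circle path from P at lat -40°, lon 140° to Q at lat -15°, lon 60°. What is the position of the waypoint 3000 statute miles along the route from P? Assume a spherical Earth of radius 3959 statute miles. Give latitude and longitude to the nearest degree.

Write both endpoints as unit vectors p₁, p₂ with components (cos φ cos λ, cos φ sin λ, sin φ).
The central angle between the endpoints is δ = arccos(p₁·p₂) ≈ 1.271 rad (72.9°). The total great-circle distance is δ·R ≈ 1.271 × 3959 ≈ 5034 mi, so the target fraction is f = 3000/5034 ≈ 0.596.
Interpolate at f ≈ 0.596 with slerp weights a = sin((1−f)δ)/sin δ ≈ 0.514, b = sin(fδ)/sin δ ≈ 0.719.
p = a·p₁ + b·p₂ ≈ (0.046, 0.855, -0.517); φ = arcsin(p_z) ≈ -31.11°, λ = atan2(p_y, p_x) ≈ 86.95°.

≈ lat -31°, lon 87°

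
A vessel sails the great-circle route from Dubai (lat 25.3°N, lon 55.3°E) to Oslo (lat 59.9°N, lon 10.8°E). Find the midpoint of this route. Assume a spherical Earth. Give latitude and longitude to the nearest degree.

Write both endpoints as unit vectors p₁, p₂ with components (cos φ cos λ, cos φ sin λ, sin φ).
The central angle between the endpoints is δ = arccos(p₁·p₂) ≈ 0.805 rad (46.1°).
Interpolate at f = 1/2 with slerp weights a = sin((1−f)δ)/sin δ ≈ 0.543, b = sin(fδ)/sin δ ≈ 0.543.
p = a·p₁ + b·p₂ ≈ (0.547, 0.455, 0.702); φ = arcsin(p_z) ≈ 44.62°, λ = atan2(p_y, p_x) ≈ 39.73°.

≈ lat 45°N, lon 40°E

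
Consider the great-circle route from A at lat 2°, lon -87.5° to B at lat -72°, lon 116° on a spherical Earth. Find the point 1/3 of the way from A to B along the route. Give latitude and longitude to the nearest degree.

≈ lat -34°, lon -93°

From cos δ = sin φ₁ sin φ₂ + cos φ₁ cos φ₂ cos Δλ, the central angle is δ ≈ 1.893 rad (108.4°).
Interpolate at f = 1/3 with slerp weights a = sin((1−f)δ)/sin δ ≈ 1.004, b = sin(fδ)/sin δ ≈ 0.622.
p = a·p₁ + b·p₂ ≈ (-0.040, -0.830, -0.556); φ = arcsin(p_z) ≈ -33.80°, λ = atan2(p_y, p_x) ≈ -92.79°.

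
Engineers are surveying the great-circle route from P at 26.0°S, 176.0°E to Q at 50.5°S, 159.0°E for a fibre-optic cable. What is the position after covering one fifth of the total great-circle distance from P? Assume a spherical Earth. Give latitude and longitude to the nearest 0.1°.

≈ 31.1°S, 173.4°E

Convert each endpoint to a unit vector on the sphere (x = cos φ cos λ, y = cos φ sin λ, z = sin φ).
The central angle between the endpoints is δ = arccos(p₁·p₂) ≈ 0.484 rad (27.8°).
Interpolate at f = 1/5 with slerp weights a = sin((1−f)δ)/sin δ ≈ 0.811, b = sin(fδ)/sin δ ≈ 0.208.
p = a·p₁ + b·p₂ ≈ (-0.851, 0.098, -0.516); φ = arcsin(p_z) ≈ -31.07°, λ = atan2(p_y, p_x) ≈ 173.42°.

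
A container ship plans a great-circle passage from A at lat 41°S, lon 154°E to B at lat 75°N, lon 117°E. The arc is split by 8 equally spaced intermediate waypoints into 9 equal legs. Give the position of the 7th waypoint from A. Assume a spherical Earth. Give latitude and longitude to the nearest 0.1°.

≈ lat 50.1°N, lon 138.0°E

Write both endpoints as unit vectors p₁, p₂ with components (cos φ cos λ, cos φ sin λ, sin φ).
The central angle between the endpoints is δ = arccos(p₁·p₂) ≈ 2.069 rad (118.5°).
Interpolate at f = 7/9 with slerp weights a = sin((1−f)δ)/sin δ ≈ 0.505, b = sin(fδ)/sin δ ≈ 1.137.
p = a·p₁ + b·p₂ ≈ (-0.476, 0.429, 0.767); φ = arcsin(p_z) ≈ 50.11°, λ = atan2(p_y, p_x) ≈ 137.96°.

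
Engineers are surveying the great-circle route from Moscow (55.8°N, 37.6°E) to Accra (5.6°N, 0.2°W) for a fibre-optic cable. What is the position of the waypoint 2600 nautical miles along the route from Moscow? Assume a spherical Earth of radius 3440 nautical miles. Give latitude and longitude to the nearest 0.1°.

≈ (19.4°N, 6.2°E)

Convert each endpoint to a unit vector on the sphere (x = cos φ cos λ, y = cos φ sin λ, z = sin φ).
The central angle between the endpoints is δ = arccos(p₁·p₂) ≈ 1.021 rad (58.5°). The total great-circle distance is δ·R ≈ 1.021 × 3440 ≈ 3511 nmi, so the target fraction is f = 2600/3511 ≈ 0.740.
Interpolate at f ≈ 0.740 with slerp weights a = sin((1−f)δ)/sin δ ≈ 0.307, b = sin(fδ)/sin δ ≈ 0.805.
p = a·p₁ + b·p₂ ≈ (0.937, 0.103, 0.333); φ = arcsin(p_z) ≈ 19.42°, λ = atan2(p_y, p_x) ≈ 6.24°.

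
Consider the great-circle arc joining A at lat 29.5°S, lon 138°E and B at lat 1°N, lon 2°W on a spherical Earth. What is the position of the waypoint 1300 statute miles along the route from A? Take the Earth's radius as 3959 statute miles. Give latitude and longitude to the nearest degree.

Write both endpoints as unit vectors p₁, p₂ with components (cos φ cos λ, cos φ sin λ, sin φ).
The central angle between the endpoints is δ = arccos(p₁·p₂) ≈ 2.312 rad (132.5°). The total great-circle distance is δ·R ≈ 2.312 × 3959 ≈ 9153 mi, so the target fraction is f = 1300/9153 ≈ 0.142.
Interpolate at f ≈ 0.142 with slerp weights a = sin((1−f)δ)/sin δ ≈ 1.242, b = sin(fδ)/sin δ ≈ 0.437.
p = a·p₁ + b·p₂ ≈ (-0.366, 0.708, -0.604); φ = arcsin(p_z) ≈ -37.15°, λ = atan2(p_y, p_x) ≈ 117.36°.

≈ lat 37°S, lon 117°E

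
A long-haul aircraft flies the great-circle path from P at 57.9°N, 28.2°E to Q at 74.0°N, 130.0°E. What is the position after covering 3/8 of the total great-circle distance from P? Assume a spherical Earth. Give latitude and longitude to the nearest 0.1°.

≈ 70.0°N, 46.6°E

Convert each endpoint to a unit vector on the sphere (x = cos φ cos λ, y = cos φ sin λ, z = sin φ).
The central angle between the endpoints is δ = arccos(p₁·p₂) ≈ 0.669 rad (38.3°).
Interpolate at f = 3/8 with slerp weights a = sin((1−f)δ)/sin δ ≈ 0.655, b = sin(fδ)/sin δ ≈ 0.400.
p = a·p₁ + b·p₂ ≈ (0.236, 0.249, 0.939); φ = arcsin(p_z) ≈ 69.95°, λ = atan2(p_y, p_x) ≈ 46.56°.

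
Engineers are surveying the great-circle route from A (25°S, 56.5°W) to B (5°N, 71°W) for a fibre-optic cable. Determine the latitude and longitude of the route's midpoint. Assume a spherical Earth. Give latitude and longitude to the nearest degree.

Write both endpoints as unit vectors p₁, p₂ with components (cos φ cos λ, cos φ sin λ, sin φ).
The central angle between the endpoints is δ = arccos(p₁·p₂) ≈ 0.579 rad (33.1°).
Interpolate at f = 1/2 with slerp weights a = sin((1−f)δ)/sin δ ≈ 0.522, b = sin(fδ)/sin δ ≈ 0.522.
p = a·p₁ + b·p₂ ≈ (0.430, -0.886, -0.175); φ = arcsin(p_z) ≈ -10.08°, λ = atan2(p_y, p_x) ≈ -64.09°.

≈ (10°S, 64°W)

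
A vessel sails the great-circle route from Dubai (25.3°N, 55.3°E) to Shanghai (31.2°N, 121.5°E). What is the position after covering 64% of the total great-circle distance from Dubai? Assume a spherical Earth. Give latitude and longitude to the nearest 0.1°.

≈ 33.2°N, 97.0°E

From cos δ = sin φ₁ sin φ₂ + cos φ₁ cos φ₂ cos Δλ, the central angle is δ ≈ 1.008 rad (57.8°).
Interpolate at f = 0.64 with slerp weights a = sin((1−f)δ)/sin δ ≈ 0.420, b = sin(fδ)/sin δ ≈ 0.711.
p = a·p₁ + b·p₂ ≈ (-0.102, 0.830, 0.548); φ = arcsin(p_z) ≈ 33.21°, λ = atan2(p_y, p_x) ≈ 96.98°.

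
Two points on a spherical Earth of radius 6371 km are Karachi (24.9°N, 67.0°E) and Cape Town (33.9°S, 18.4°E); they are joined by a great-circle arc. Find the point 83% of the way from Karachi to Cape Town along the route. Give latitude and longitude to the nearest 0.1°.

Convert each endpoint to a unit vector on the sphere (x = cos φ cos λ, y = cos φ sin λ, z = sin φ).
The central angle between the endpoints is δ = arccos(p₁·p₂) ≈ 1.305 rad (74.7°).
Interpolate at f = 0.83 with slerp weights a = sin((1−f)δ)/sin δ ≈ 0.228, b = sin(fδ)/sin δ ≈ 0.916.
p = a·p₁ + b·p₂ ≈ (0.802, 0.430, -0.415); φ = arcsin(p_z) ≈ -24.50°, λ = atan2(p_y, p_x) ≈ 28.22°.

≈ 24.5°S, 28.2°E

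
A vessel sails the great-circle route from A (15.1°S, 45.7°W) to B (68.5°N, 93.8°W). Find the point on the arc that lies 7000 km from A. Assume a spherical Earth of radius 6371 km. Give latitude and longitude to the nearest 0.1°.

≈ (45.1°N, 65.8°W)

Convert each endpoint to a unit vector on the sphere (x = cos φ cos λ, y = cos φ sin λ, z = sin φ).
The central angle between the endpoints is δ = arccos(p₁·p₂) ≈ 1.577 rad (90.3°). The total great-circle distance is δ·R ≈ 1.577 × 6371 ≈ 10046 km, so the target fraction is f = 7000/10046 ≈ 0.697.
Interpolate at f ≈ 0.697 with slerp weights a = sin((1−f)δ)/sin δ ≈ 0.460, b = sin(fδ)/sin δ ≈ 0.891.
p = a·p₁ + b·p₂ ≈ (0.289, -0.644, 0.709); φ = arcsin(p_z) ≈ 45.14°, λ = atan2(p_y, p_x) ≈ -65.85°.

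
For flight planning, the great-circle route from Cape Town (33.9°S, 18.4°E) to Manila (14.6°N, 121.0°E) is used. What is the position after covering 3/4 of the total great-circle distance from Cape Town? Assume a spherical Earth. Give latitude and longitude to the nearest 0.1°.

Write both endpoints as unit vectors p₁, p₂ with components (cos φ cos λ, cos φ sin λ, sin φ).
The central angle between the endpoints is δ = arccos(p₁·p₂) ≈ 1.892 rad (108.4°).
Interpolate at f = 3/4 with slerp weights a = sin((1−f)δ)/sin δ ≈ 0.480, b = sin(fδ)/sin δ ≈ 1.042.
p = a·p₁ + b·p₂ ≈ (-0.141, 0.990, -0.005); φ = arcsin(p_z) ≈ -0.30°, λ = atan2(p_y, p_x) ≈ 98.11°.

≈ 0.3°S, 98.1°E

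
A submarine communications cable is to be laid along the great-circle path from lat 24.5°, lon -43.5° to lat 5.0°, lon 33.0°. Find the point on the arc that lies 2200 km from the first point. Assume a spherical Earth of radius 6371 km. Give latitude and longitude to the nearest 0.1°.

Write both endpoints as unit vectors p₁, p₂ with components (cos φ cos λ, cos φ sin λ, sin φ).
The central angle between the endpoints is δ = arccos(p₁·p₂) ≈ 1.320 rad (75.7°). The total great-circle distance is δ·R ≈ 1.320 × 6371 ≈ 8412 km, so the target fraction is f = 2200/8412 ≈ 0.262.
Interpolate at f ≈ 0.262 with slerp weights a = sin((1−f)δ)/sin δ ≈ 0.854, b = sin(fδ)/sin δ ≈ 0.349.
p = a·p₁ + b·p₂ ≈ (0.856, -0.346, 0.385); φ = arcsin(p_z) ≈ 22.63°, λ = atan2(p_y, p_x) ≈ -21.99°.

≈ lat 22.6°, lon -22.0°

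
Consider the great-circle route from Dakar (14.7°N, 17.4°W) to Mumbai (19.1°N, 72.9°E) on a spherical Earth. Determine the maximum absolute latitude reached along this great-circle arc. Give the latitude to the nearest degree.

≈ 24°N

The great circle lies in the plane with unit normal n̂ = (p₁ × p₂)/|p₁ × p₂|.
Here n̂_z ≈ +0.917; the vertex latitude is φ_max = arccos|n̂_z| ≈ 23.5°.
Check via Clairaut: cos φ_max = |cos φ₁| · sin C = cos(14.7°)·sin(71.4°) ≈ 0.917, again giving ≈ 23.5°.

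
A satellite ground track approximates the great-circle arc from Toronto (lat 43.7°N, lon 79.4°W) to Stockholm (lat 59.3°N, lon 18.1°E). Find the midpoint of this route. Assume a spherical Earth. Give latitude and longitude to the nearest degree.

≈ lat 62°N, lon 42°W

Write both endpoints as unit vectors p₁, p₂ with components (cos φ cos λ, cos φ sin λ, sin φ).
The central angle between the endpoints is δ = arccos(p₁·p₂) ≈ 0.993 rad (56.9°).
Interpolate at f = 1/2 with slerp weights a = sin((1−f)δ)/sin δ ≈ 0.569, b = sin(fδ)/sin δ ≈ 0.569.
p = a·p₁ + b·p₂ ≈ (0.352, -0.314, 0.882); φ = arcsin(p_z) ≈ 61.88°, λ = atan2(p_y, p_x) ≈ -41.76°.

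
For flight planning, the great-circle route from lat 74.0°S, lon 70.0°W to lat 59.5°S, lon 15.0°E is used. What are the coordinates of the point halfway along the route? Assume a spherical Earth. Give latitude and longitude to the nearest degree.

Write both endpoints as unit vectors p₁, p₂ with components (cos φ cos λ, cos φ sin λ, sin φ).
The central angle between the endpoints is δ = arccos(p₁·p₂) ≈ 0.573 rad (32.8°).
Interpolate at f = 1/2 with slerp weights a = sin((1−f)δ)/sin δ ≈ 0.521, b = sin(fδ)/sin δ ≈ 0.521.
p = a·p₁ + b·p₂ ≈ (0.305, -0.067, -0.950); φ = arcsin(p_z) ≈ -71.83°, λ = atan2(p_y, p_x) ≈ -12.32°.

≈ lat 72°S, lon 12°W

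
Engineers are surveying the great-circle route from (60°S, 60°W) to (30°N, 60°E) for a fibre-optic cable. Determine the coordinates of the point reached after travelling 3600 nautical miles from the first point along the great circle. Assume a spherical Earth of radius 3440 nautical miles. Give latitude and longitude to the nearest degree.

≈ (30°S, 22°E)

From cos δ = sin φ₁ sin φ₂ + cos φ₁ cos φ₂ cos Δλ, the central angle is δ ≈ 2.278 rad (130.5°). The total great-circle distance is δ·R ≈ 2.278 × 3440 ≈ 7835 nmi, so the target fraction is f = 3600/7835 ≈ 0.459.
Interpolate at f ≈ 0.459 with slerp weights a = sin((1−f)δ)/sin δ ≈ 1.240, b = sin(fδ)/sin δ ≈ 1.139.
p = a·p₁ + b·p₂ ≈ (0.803, 0.317, -0.505); φ = arcsin(p_z) ≈ -30.31°, λ = atan2(p_y, p_x) ≈ 21.54°.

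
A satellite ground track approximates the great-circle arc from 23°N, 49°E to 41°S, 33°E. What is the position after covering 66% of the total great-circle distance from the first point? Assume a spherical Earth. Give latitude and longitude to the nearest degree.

≈ 19°S, 39°E

The haversine formula gives a central angle δ ≈ 1.147 rad (65.7°) between the endpoints.
Interpolate at f = 0.66 with slerp weights a = sin((1−f)δ)/sin δ ≈ 0.417, b = sin(fδ)/sin δ ≈ 0.753.
p = a·p₁ + b·p₂ ≈ (0.729, 0.599, -0.331); φ = arcsin(p_z) ≈ -19.35°, λ = atan2(p_y, p_x) ≈ 39.44°.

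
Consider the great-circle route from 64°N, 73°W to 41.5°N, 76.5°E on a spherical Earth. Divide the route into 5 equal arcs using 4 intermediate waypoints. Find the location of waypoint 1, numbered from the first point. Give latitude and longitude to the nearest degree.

Convert each endpoint to a unit vector on the sphere (x = cos φ cos λ, y = cos φ sin λ, z = sin φ).
The central angle between the endpoints is δ = arccos(p₁·p₂) ≈ 1.253 rad (71.8°).
Interpolate at f = 1/5 with slerp weights a = sin((1−f)δ)/sin δ ≈ 0.887, b = sin(fδ)/sin δ ≈ 0.261.
p = a·p₁ + b·p₂ ≈ (0.159, -0.182, 0.970); φ = arcsin(p_z) ≈ 76.01°, λ = atan2(p_y, p_x) ≈ -48.77°.

≈ 76°N, 49°W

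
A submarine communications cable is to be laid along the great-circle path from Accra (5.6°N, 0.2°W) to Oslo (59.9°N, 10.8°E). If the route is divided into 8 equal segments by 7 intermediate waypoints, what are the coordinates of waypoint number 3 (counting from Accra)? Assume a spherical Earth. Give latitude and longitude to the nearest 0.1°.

The haversine formula gives a central angle δ ≈ 0.959 rad (54.9°) between the endpoints.
Interpolate at f = 3/8 with slerp weights a = sin((1−f)δ)/sin δ ≈ 0.689, b = sin(fδ)/sin δ ≈ 0.430.
p = a·p₁ + b·p₂ ≈ (0.898, 0.038, 0.439); φ = arcsin(p_z) ≈ 26.05°, λ = atan2(p_y, p_x) ≈ 2.42°.

≈ 26.1°N, 2.4°E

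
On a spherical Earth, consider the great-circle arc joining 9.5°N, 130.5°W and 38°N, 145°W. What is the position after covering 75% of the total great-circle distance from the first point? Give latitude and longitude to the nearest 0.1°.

≈ 31.0°N, 140.7°W

Convert each endpoint to a unit vector on the sphere (x = cos φ cos λ, y = cos φ sin λ, z = sin φ).
The central angle between the endpoints is δ = arccos(p₁·p₂) ≈ 0.547 rad (31.3°).
Interpolate at f = 0.75 with slerp weights a = sin((1−f)δ)/sin δ ≈ 0.262, b = sin(fδ)/sin δ ≈ 0.767.
p = a·p₁ + b·p₂ ≈ (-0.663, -0.543, 0.515); φ = arcsin(p_z) ≈ 31.02°, λ = atan2(p_y, p_x) ≈ -140.67°.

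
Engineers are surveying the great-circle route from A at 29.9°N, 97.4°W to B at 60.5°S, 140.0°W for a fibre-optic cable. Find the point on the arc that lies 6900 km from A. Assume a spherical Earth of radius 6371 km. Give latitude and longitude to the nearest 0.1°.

≈ 29.2°S, 117.3°W

The haversine formula gives a central angle δ ≈ 1.691 rad (96.9°) between the endpoints. The total great-circle distance is δ·R ≈ 1.691 × 6371 ≈ 10772 km, so the target fraction is f = 6900/10772 ≈ 0.641.
Interpolate at f ≈ 0.641 with slerp weights a = sin((1−f)δ)/sin δ ≈ 0.575, b = sin(fδ)/sin δ ≈ 0.890.
p = a·p₁ + b·p₂ ≈ (-0.400, -0.776, -0.488); φ = arcsin(p_z) ≈ -29.19°, λ = atan2(p_y, p_x) ≈ -117.26°.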